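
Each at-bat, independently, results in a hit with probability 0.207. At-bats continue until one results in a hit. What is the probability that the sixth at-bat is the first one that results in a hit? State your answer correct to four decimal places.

0.0649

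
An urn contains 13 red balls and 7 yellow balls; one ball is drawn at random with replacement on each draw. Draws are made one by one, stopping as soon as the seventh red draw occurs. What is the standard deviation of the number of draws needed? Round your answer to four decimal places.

Y = total draws until the seventh success; negative binomial with r=7, p=0.65.
SD(Y) = √[r(1−p)/p²] = √(5.798817) = 2.408073

2.4081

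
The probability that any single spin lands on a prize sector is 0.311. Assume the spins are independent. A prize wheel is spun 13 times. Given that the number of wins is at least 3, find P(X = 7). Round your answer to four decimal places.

X ~ Binomial(13, 0.311). Want P(X=7 | X≥3) = P(X=7) / P(X≥3).
P(X=7) = C(13,7)·0.311^7·0.689^6 = 0.051660
P(X≥3) = 1 − 0.007886 − 0.046274 − 0.125322 = 0.820519
Ratio = 0.051660 / 0.820519 = 0.062960

0.0630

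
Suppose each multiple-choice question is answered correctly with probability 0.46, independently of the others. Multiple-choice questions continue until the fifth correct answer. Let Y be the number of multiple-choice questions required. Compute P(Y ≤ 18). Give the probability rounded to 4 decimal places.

Finishing within 18 multiple-choice questions ⇔ at least 5 successes in the first 18. With X ~ Binomial(18, 0.46), P(Y ≤ 18) = 1 − P(X ≤ 4).
  k=0: C(18,0)·0.46^0·0.54^18 = 0.000015
  k=1: C(18,1)·0.46^1·0.54^17 = 0.000234
  k=2: C(18,2)·0.46^2·0.54^16 = 0.001692
  k=3: C(18,3)·0.46^3·0.54^15 = 0.007689
  k=4: C(18,4)·0.46^4·0.54^14 = 0.024562
1 − 0.034192 = 0.965808

0.9658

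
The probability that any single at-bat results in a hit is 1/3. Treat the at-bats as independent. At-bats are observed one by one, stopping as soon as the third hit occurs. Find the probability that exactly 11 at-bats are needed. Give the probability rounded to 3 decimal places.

Y = trial on which the third success occurs; negative binomial, r=3, p=0.333333.
P(Y=11) = C(10,2) · p^3 · (1−p)^8
= 45 · 0.037037 · 0.039018 = 0.06503

0.065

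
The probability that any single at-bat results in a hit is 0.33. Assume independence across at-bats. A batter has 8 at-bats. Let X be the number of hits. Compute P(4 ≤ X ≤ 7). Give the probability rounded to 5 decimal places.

0.25172

X ~ Binomial(8, 0.33); P(4 ≤ X ≤ 7) = Σ C(8,k) p^k (1−p)^(8−k) over k:
  k=4: C(8,4)·0.33^4·0.67^4 = 0.1672835
  k=5: C(8,5)·0.33^5·0.67^3 = 0.0659147
  k=6: C(8,6)·0.33^6·0.67^2 = 0.0162327
  k=7: C(8,7)·0.33^7·0.67^1 = 0.0022843
Total = 0.2517152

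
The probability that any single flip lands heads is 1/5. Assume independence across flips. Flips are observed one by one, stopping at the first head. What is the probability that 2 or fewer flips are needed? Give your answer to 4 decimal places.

0.3600

Y = number of flips to the first success; geometric, p = 0.20.
P(Y ≤ 2) = 1 − (1−p)^2 = 1 − 0.640000 = 0.360000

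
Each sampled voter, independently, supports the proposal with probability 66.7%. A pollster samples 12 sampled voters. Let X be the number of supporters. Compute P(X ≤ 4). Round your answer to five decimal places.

0.01864

X ~ Binomial(12, 0.667); P(X ≤ 4) = Σ C(12,k) p^k (1−p)^(12−k) over k:
  k=0: C(12,0)·0.667^0·0.333^12 = 0.0000019
  k=1: C(12,1)·0.667^1·0.333^11 = 0.0000447
  k=2: C(12,2)·0.667^2·0.333^10 = 0.0004923
  k=3: C(12,3)·0.667^3·0.333^9 = 0.0032870
  k=4: C(12,4)·0.667^4·0.333^8 = 0.0148137
Total = 0.0186395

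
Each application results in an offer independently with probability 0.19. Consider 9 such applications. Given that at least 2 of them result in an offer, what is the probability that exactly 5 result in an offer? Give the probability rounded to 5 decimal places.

0.02520

X ~ Binomial(9, 0.19). Want P(X=5 | X≥2) = P(X=5) / P(X≥2).
P(X=5) = C(9,5)·0.19^5·0.81^4 = 0.0134301
P(X≥2) = 1 − 0.1500946 − 0.3168665 = 0.5330389
Ratio = 0.0134301 / 0.5330389 = 0.0251953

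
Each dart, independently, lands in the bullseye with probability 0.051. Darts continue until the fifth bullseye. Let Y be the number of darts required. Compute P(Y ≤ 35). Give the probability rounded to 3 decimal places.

Finishing within 35 darts ⇔ at least 5 successes in the first 35. With X ~ Binomial(35, 0.051), P(Y ≤ 35) = 1 − P(X ≤ 4).
  k=0: C(35,0)·0.051^0·0.949^35 = 0.16007
  k=1: C(35,1)·0.051^1·0.949^34 = 0.30109
  k=2: C(35,2)·0.051^2·0.949^33 = 0.27507
  k=3: C(35,3)·0.051^3·0.949^32 = 0.16261
  k=4: C(35,4)·0.051^4·0.949^31 = 0.06991
1 − 0.96874 = 0.03126

0.031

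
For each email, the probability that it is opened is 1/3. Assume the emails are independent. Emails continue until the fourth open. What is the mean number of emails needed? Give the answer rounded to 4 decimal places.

12.0000

Y = total emails until the fourth success; negative binomial with r=4, p=0.333333.
E[Y] = r / p = 4 / 0.333333 = 12.000000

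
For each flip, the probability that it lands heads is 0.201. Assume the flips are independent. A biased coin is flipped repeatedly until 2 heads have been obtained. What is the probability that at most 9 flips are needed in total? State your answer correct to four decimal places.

Finishing within 9 flips ⇔ at least 2 successes in the first 9. With X ~ Binomial(9, 0.201), P(Y ≤ 9) = 1 − P(X ≤ 1).
  k=0: C(9,0)·0.201^0·0.799^9 = 0.132715
  k=1: C(9,1)·0.201^1·0.799^8 = 0.300478
1 − 0.433193 = 0.566807

0.5668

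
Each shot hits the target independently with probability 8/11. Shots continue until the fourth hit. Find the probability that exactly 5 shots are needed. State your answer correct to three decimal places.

Y = trial on which the fourth success occurs; negative binomial, r=4, p=0.727273.
P(Y=5) = C(4,3) · p^4 · (1−p)^1
= 4 · 0.27976 · 0.27273 = 0.30520

0.305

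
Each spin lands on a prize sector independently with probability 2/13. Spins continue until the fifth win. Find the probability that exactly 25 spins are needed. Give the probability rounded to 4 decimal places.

0.0324

Y = trial on which the fifth success occurs; negative binomial, r=5, p=0.153846.
P(Y=25) = C(24,4) · p^5 · (1−p)^20
= 10626 · 8.6185e-05 · 0.035399 = 0.032418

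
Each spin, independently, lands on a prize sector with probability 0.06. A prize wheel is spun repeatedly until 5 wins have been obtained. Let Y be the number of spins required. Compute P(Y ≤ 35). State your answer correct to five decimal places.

Finishing within 35 spins ⇔ at least 5 successes in the first 35. With X ~ Binomial(35, 0.06), P(Y ≤ 35) = 1 − P(X ≤ 4).
  k=0: C(35,0)·0.06^0·0.94^35 = 0.1146766
  k=1: C(35,1)·0.06^1·0.94^34 = 0.2561924
  k=2: C(35,2)·0.06^2·0.94^33 = 0.2779961
  k=3: C(35,3)·0.06^3·0.94^32 = 0.1951887
  k=4: C(35,4)·0.06^4·0.94^31 = 0.0996708
1 − 0.9437247 = 0.0562753

0.05628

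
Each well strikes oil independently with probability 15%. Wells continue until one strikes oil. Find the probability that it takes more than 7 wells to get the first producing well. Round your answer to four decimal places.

0.3206

Y = number of wells to the first success; geometric, p = 0.15.
P(Y > 7) = P(first 7 all fail) = (1−p)^7 = 0.320577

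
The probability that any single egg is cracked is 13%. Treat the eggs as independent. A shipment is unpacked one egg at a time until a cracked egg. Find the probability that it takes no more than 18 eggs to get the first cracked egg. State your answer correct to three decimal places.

0.918

Y = number of eggs to the first success; geometric, p = 0.13.
P(Y ≤ 18) = 1 − (1−p)^18 = 1 − 0.08154 = 0.91846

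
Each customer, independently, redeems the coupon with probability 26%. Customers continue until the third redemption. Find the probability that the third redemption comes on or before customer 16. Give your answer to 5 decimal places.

0.82668

Finishing within 16 customers ⇔ at least 3 successes in the first 16. With X ~ Binomial(16, 0.26), P(Y ≤ 16) = 1 − P(X ≤ 2).
  k=0: C(16,0)·0.26^0·0.74^16 = 0.0080855
  k=1: C(16,1)·0.26^1·0.74^15 = 0.0454537
  k=2: C(16,2)·0.26^2·0.74^14 = 0.1197766
1 − 0.1733158 = 0.8266842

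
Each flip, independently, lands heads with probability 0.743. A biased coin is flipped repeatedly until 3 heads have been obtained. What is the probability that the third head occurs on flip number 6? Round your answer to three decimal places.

Y = trial on which the third success occurs; negative binomial, r=3, p=0.743.
P(Y=6) = C(5,2) · p^3 · (1−p)^3
= 10 · 0.41017 · 0.016975 = 0.06963

0.070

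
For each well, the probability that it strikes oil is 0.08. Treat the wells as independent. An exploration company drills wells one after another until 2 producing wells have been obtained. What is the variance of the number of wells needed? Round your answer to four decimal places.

287.5000

Y = total wells until the second success; negative binomial with r=2, p=0.08.
Var(Y) = r(1−p)/p² = 2·0.92 / 0.08² = 287.500000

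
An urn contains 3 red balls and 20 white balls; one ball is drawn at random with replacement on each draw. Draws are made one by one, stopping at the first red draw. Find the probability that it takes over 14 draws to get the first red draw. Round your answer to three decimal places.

0.141

Y = number of draws to the first success; geometric, p = 0.130435.
P(Y > 14) = P(first 14 all fail) = (1−p)^14 = 0.14133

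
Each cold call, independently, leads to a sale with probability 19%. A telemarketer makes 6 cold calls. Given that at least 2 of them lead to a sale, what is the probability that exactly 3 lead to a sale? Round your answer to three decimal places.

0.228

X ~ Binomial(6, 0.19). Want P(X=3 | X≥2) = P(X=3) / P(X≥2).
P(X=3) = C(6,3)·0.19^3·0.81^3 = 0.07290
P(X≥2) = 1 − 0.28243 − 0.39749 = 0.32008
Ratio = 0.07290 / 0.32008 = 0.22777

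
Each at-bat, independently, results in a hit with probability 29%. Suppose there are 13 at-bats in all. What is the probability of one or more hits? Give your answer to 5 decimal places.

0.98835

P(at least one) = 1 − P(none) = 1 − (1 − 0.29)^13
= 1 − 0.0116509 = 0.9883491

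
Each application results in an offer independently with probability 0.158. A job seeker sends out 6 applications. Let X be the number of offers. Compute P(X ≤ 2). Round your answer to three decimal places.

0.946

X ~ Binomial(6, 0.158); P(X ≤ 2) = Σ C(6,k) p^k (1−p)^(6−k) over k:
  k=0: C(6,0)·0.158^0·0.842^6 = 0.35635
  k=1: C(6,1)·0.158^1·0.842^5 = 0.40121
  k=2: C(6,2)·0.158^2·0.842^4 = 0.18821
Total = 0.94577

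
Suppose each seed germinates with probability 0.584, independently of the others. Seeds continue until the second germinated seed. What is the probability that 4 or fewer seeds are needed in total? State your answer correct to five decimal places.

Finishing within 4 seeds ⇔ at least 2 successes in the first 4. With X ~ Binomial(4, 0.584), P(Y ≤ 4) = 1 − P(X ≤ 1).
  k=0: C(4,0)·0.584^0·0.416^4 = 0.0299484
  k=1: C(4,1)·0.584^1·0.416^3 = 0.1681717
1 − 0.1981200 = 0.8018800

0.80188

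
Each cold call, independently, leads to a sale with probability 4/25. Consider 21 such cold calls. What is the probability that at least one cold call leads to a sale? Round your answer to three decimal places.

0.974

P(at least one) = 1 − P(none) = 1 − (1 − 0.16)^21
= 1 − 0.02570 = 0.97430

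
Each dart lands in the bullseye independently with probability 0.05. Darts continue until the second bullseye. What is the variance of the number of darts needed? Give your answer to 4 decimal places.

Y = total darts until the second success; negative binomial with r=2, p=0.05.
Var(Y) = r(1−p)/p² = 2·0.95 / 0.05² = 760.000000

760.0000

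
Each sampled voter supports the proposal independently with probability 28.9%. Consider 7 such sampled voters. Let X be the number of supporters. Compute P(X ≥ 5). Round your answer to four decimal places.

X ~ Binomial(7, 0.289); P(X ≥ 5) = Σ C(7,k) p^k (1−p)^(7−k) over k:
  k=5: C(7,5)·0.289^5·0.711^2 = 0.021402
  k=6: C(7,6)·0.289^6·0.711^1 = 0.002900
  k=7: C(7,7)·0.289^7·0.711^0 = 0.000168
Total = 0.024470

0.0245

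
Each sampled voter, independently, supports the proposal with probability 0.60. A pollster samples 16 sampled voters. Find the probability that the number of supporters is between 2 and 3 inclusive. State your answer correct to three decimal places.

0.001

X ~ Binomial(16, 0.60); P(2 ≤ X ≤ 3) = Σ C(16,k) p^k (1−p)^(16−k) over k:
  k=2: C(16,2)·0.60^2·0.40^14 = 0.00012
  k=3: C(16,3)·0.60^3·0.40^13 = 0.00081
Total = 0.00093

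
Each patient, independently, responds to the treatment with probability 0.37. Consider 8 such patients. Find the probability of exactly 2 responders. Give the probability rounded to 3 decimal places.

0.240

X ~ Binomial(n=8, p=0.37).
P(X=2) = C(8,2) · p^2 · (1−p)^6
= 28 · 0.1369 · 0.062524 = 0.23967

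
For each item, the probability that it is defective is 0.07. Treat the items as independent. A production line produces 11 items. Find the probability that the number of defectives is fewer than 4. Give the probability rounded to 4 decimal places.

0.9947

X ~ Binomial(11, 0.07); P(X ≤ 3) = Σ C(11,k) p^k (1−p)^(11−k) over k:
  k=0: C(11,0)·0.07^0·0.93^11 = 0.450104
  k=1: C(11,1)·0.07^1·0.93^10 = 0.372666
  k=2: C(11,2)·0.07^2·0.93^9 = 0.140251
  k=3: C(11,3)·0.07^3·0.93^8 = 0.031670
Total = 0.994690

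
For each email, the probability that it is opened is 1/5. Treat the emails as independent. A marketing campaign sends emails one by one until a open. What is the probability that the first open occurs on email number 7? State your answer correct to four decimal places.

0.0524

Geometric (trials to first success), p = 0.20.
P(Y = 7) = (1−p)^6 · p = 0.26214 · 0.20 = 0.052429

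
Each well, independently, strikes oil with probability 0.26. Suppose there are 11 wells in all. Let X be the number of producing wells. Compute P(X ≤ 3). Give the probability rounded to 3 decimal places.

X ~ Binomial(11, 0.26); P(X ≤ 3) = Σ C(11,k) p^k (1−p)^(11−k) over k:
  k=0: C(11,0)·0.26^0·0.74^11 = 0.03644
  k=1: C(11,1)·0.26^1·0.74^10 = 0.14083
  k=2: C(11,2)·0.26^2·0.74^9 = 0.24740
  k=3: C(11,3)·0.26^3·0.74^8 = 0.26077
Total = 0.68543

0.685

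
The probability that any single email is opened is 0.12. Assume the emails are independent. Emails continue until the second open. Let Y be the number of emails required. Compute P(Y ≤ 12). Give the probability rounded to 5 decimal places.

0.43141

Finishing within 12 emails ⇔ at least 2 successes in the first 12. With X ~ Binomial(12, 0.12), P(Y ≤ 12) = 1 − P(X ≤ 1).
  k=0: C(12,0)·0.12^0·0.88^12 = 0.2156712
  k=1: C(12,1)·0.12^1·0.88^11 = 0.3529164
1 − 0.5685876 = 0.4314124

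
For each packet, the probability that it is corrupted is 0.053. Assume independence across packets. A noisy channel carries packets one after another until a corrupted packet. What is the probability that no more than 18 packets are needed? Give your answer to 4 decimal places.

0.6248

Y = number of packets to the first success; geometric, p = 0.053.
P(Y ≤ 18) = 1 − (1−p)^18 = 1 − 0.375232 = 0.624768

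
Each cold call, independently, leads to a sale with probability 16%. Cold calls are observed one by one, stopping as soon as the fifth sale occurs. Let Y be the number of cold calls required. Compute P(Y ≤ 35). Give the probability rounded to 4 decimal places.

0.6791

Finishing within 35 cold calls ⇔ at least 5 successes in the first 35. With X ~ Binomial(35, 0.16), P(Y ≤ 35) = 1 − P(X ≤ 4).
  k=0: C(35,0)·0.16^0·0.84^35 = 0.002238
  k=1: C(35,1)·0.16^1·0.84^34 = 0.014917
  k=2: C(35,2)·0.16^2·0.84^33 = 0.048303
  k=3: C(35,3)·0.16^3·0.84^32 = 0.101206
  k=4: C(35,4)·0.16^4·0.84^31 = 0.154219
1 − 0.320883 = 0.679117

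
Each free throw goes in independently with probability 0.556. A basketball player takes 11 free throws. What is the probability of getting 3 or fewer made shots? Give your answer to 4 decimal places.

0.0562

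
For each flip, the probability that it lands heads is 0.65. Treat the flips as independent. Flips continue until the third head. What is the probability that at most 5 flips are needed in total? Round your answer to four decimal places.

Finishing within 5 flips ⇔ at least 3 successes in the first 5. With X ~ Binomial(5, 0.65), P(Y ≤ 5) = 1 − P(X ≤ 2).
  k=0: C(5,0)·0.65^0·0.35^5 = 0.005252
  k=1: C(5,1)·0.65^1·0.35^4 = 0.048770
  k=2: C(5,2)·0.65^2·0.35^3 = 0.181147
1 − 0.235169 = 0.764831

0.7648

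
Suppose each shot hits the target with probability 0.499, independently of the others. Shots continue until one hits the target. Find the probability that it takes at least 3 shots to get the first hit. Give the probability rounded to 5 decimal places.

0.25100

Y = number of shots to the first success; geometric, p = 0.499.
P(Y > 2) = P(first 2 all fail) = (1−p)^2 = 0.2510010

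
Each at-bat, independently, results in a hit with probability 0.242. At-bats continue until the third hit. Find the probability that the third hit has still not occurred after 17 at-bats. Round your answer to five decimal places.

0.18266

Needing more than 17 at-bats ⇔ fewer than 3 successes in the first 17. With X ~ Binomial(17, 0.242), P(Y > 17) = P(X ≤ 2).
  k=0: C(17,0)·0.242^0·0.758^17 = 0.0090028
  k=1: C(17,1)·0.242^1·0.758^16 = 0.0488620
  k=2: C(17,2)·0.242^2·0.758^15 = 0.1247980
P(X ≤ 2) = 0.1826628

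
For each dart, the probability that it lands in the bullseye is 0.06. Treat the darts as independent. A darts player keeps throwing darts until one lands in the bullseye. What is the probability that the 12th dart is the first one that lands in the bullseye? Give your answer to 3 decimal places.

0.030

Geometric (trials to first success), p = 0.06.
P(Y = 12) = (1−p)^11 · p = 0.5063 · 0.06 = 0.03038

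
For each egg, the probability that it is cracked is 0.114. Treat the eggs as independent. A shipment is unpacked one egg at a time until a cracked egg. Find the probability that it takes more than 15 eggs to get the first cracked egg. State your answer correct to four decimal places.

Y = number of eggs to the first success; geometric, p = 0.114.
P(Y > 15) = P(first 15 all fail) = (1−p)^15 = 0.162744

0.1627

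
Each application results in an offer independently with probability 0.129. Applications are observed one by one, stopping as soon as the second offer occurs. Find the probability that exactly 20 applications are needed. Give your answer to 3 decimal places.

0.026

Y = trial on which the second success occurs; negative binomial, r=2, p=0.129.
P(Y=20) = C(19,1) · p^2 · (1−p)^18
= 19 · 0.016641 · 0.083239 = 0.02632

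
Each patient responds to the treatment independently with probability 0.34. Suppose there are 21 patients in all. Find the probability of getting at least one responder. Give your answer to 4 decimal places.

P(at least one) = 1 − P(none) = 1 − (1 − 0.34)^21
= 1 − 0.000162 = 0.999838

0.9998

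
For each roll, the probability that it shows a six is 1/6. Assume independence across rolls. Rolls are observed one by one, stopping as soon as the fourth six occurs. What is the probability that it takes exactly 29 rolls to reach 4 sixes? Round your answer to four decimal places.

0.0265

Y = trial on which the fourth success occurs; negative binomial, r=4, p=0.166667.
P(Y=29) = C(28,3) · p^4 · (1−p)^25
= 3276 · 0.0007716 · 0.010483 = 0.026498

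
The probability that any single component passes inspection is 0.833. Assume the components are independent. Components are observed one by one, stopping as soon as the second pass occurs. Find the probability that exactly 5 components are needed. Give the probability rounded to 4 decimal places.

0.0129

Y = trial on which the second success occurs; negative binomial, r=2, p=0.833.
P(Y=5) = C(4,1) · p^2 · (1−p)^3
= 4 · 0.69389 · 0.0046575 = 0.012927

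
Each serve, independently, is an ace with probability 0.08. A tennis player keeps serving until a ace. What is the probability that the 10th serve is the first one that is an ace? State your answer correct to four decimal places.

0.0378

Geometric (trials to first success), p = 0.08.
P(Y = 10) = (1−p)^9 · p = 0.47216 · 0.08 = 0.037773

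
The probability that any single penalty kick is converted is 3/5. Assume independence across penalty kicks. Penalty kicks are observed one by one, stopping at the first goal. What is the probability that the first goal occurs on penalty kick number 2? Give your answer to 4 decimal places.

0.2400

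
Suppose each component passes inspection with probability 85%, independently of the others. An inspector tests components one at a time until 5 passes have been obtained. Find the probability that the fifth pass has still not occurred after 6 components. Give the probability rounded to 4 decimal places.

Needing more than 6 components ⇔ fewer than 5 successes in the first 6. With X ~ Binomial(6, 0.85), P(Y > 6) = P(X ≤ 4).
  k=0: C(6,0)·0.85^0·0.15^6 = 0.000011
  k=1: C(6,1)·0.85^1·0.15^5 = 0.000387
  k=2: C(6,2)·0.85^2·0.15^4 = 0.005486
  k=3: C(6,3)·0.85^3·0.15^3 = 0.041453
  k=4: C(6,4)·0.85^4·0.15^2 = 0.176177
P(X ≤ 4) = 0.223516

0.2235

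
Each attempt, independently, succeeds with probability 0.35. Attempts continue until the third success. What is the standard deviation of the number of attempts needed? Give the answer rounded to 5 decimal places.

3.98978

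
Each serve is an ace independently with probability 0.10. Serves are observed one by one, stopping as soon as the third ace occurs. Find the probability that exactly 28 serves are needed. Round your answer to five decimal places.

0.02520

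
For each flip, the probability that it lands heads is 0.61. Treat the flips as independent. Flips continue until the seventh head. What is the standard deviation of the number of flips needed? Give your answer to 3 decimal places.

Y = total flips until the seventh success; negative binomial with r=7, p=0.61.
SD(Y) = √[r(1−p)/p²] = √(7.33674) = 2.70864

2.709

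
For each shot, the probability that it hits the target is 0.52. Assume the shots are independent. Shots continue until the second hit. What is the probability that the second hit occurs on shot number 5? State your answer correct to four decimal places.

Y = trial on which the second success occurs; negative binomial, r=2, p=0.52.
P(Y=5) = C(4,1) · p^2 · (1−p)^3
= 4 · 0.2704 · 0.11059 = 0.119616

0.1196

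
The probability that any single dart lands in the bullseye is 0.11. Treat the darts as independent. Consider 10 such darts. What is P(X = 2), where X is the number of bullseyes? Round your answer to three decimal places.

0.214

X ~ Binomial(n=10, p=0.11).
P(X=2) = C(10,2) · p^2 · (1−p)^8
= 45 · 0.0121 · 0.39366 = 0.21435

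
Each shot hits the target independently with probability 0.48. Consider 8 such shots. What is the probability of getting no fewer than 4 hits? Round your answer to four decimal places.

X ~ Binomial(8, 0.48); P(X ≥ 4) = Σ C(8,k) p^k (1−p)^(8−k) over k:
  k=4: C(8,4)·0.48^4·0.52^4 = 0.271692
  k=5: C(8,5)·0.48^5·0.52^3 = 0.200634
  k=6: C(8,6)·0.48^6·0.52^2 = 0.092600
  k=7: C(8,7)·0.48^7·0.52^1 = 0.024422
  k=8: C(8,8)·0.48^8·0.52^0 = 0.002818
Total = 0.592166

0.5922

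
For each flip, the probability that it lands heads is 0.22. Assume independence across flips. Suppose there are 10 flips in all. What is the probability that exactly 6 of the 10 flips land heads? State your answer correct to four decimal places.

0.0088

X ~ Binomial(n=10, p=0.22).
P(X=6) = C(10,6) · p^6 · (1−p)^4
= 210 · 0.00011338 · 0.37015 = 0.008813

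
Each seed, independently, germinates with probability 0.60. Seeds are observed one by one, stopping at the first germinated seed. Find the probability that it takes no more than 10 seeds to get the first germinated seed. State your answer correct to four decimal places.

Y = number of seeds to the first success; geometric, p = 0.60.
P(Y ≤ 10) = 1 − (1−p)^10 = 1 − 0.000105 = 0.999895

0.9999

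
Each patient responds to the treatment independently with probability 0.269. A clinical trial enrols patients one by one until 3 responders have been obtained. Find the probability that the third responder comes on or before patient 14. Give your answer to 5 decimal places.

0.77016

Finishing within 14 patients ⇔ at least 3 successes in the first 14. With X ~ Binomial(14, 0.269), P(Y ≤ 14) = 1 − P(X ≤ 2).
  k=0: C(14,0)·0.269^0·0.731^14 = 0.0124407
  k=1: C(14,1)·0.269^1·0.731^13 = 0.0640924
  k=2: C(14,2)·0.269^2·0.731^12 = 0.1533043
1 − 0.2298374 = 0.7701626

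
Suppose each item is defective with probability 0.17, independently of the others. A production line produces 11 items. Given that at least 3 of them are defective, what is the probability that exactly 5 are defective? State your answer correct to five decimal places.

X ~ Binomial(11, 0.17). Want P(X=5 | X≥3) = P(X=5) / P(X≥3).
P(X=5) = C(11,5)·0.17^5·0.83^6 = 0.0214464
P(X≥3) = 1 − 0.1287831 − 0.2901500 − 0.2971415 = 0.2839254
Ratio = 0.0214464 / 0.2839254 = 0.0755355

0.07554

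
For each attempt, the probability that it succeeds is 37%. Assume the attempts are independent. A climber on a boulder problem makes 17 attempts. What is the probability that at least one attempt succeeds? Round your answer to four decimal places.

P(at least one) = 1 − P(none) = 1 − (1 − 0.37)^17
= 1 − 0.000388 = 0.999612

0.9996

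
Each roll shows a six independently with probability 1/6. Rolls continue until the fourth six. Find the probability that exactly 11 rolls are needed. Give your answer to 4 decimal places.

0.0258

Y = trial on which the fourth success occurs; negative binomial, r=4, p=0.166667.
P(Y=11) = C(10,3) · p^4 · (1−p)^7
= 120 · 0.0007716 · 0.27908 = 0.025841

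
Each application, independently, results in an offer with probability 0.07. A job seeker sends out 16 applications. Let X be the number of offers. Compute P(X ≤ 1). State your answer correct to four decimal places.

X ~ Binomial(16, 0.07); P(X ≤ 1) = Σ C(16,k) p^k (1−p)^(16−k) over k:
  k=0: C(16,0)·0.07^0·0.93^16 = 0.313132
  k=1: C(16,1)·0.07^1·0.93^15 = 0.377105
Total = 0.690237

0.6902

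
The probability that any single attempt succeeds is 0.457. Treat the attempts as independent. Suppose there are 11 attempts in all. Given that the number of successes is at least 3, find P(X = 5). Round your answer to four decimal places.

X ~ Binomial(11, 0.457). Want P(X=5 | X≥3) = P(X=5) / P(X≥3).
P(X=5) = C(11,5)·0.457^5·0.543^6 = 0.236060
P(X≥3) = 1 − 0.001210 − 0.011202 − 0.047140 = 0.940447
Ratio = 0.236060 / 0.940447 = 0.251008

0.2510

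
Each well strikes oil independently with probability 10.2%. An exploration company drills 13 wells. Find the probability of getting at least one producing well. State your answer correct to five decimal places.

0.75306

P(at least one) = 1 − P(none) = 1 − (1 − 0.102)^13
= 1 − 0.2469405 = 0.7530595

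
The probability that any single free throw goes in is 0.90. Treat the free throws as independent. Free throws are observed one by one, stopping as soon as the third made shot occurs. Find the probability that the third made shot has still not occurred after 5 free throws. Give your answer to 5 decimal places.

0.00856

Needing more than 5 free throws ⇔ fewer than 3 successes in the first 5. With X ~ Binomial(5, 0.90), P(Y > 5) = P(X ≤ 2).
  k=0: C(5,0)·0.90^0·0.10^5 = 0.0000100
  k=1: C(5,1)·0.90^1·0.10^4 = 0.0004500
  k=2: C(5,2)·0.90^2·0.10^3 = 0.0081000
P(X ≤ 2) = 0.0085600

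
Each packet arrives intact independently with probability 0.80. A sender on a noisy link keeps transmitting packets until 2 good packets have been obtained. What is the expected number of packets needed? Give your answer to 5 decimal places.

Y = total packets until the second success; negative binomial with r=2, p=0.80.
E[Y] = r / p = 2 / 0.80 = 2.5000000

2.50000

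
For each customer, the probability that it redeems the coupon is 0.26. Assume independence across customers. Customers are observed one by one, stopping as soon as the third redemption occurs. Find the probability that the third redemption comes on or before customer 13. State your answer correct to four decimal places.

Finishing within 13 customers ⇔ at least 3 successes in the first 13. With X ~ Binomial(13, 0.26), P(Y ≤ 13) = 1 − P(X ≤ 2).
  k=0: C(13,0)·0.26^0·0.74^13 = 0.019953
  k=1: C(13,1)·0.26^1·0.74^12 = 0.091138
  k=2: C(13,2)·0.26^2·0.74^11 = 0.192128
1 − 0.303219 = 0.696781

0.6968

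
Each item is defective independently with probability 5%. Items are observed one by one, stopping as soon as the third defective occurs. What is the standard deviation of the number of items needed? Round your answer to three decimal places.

Y = total items until the third success; negative binomial with r=3, p=0.05.
SD(Y) = √[r(1−p)/p²] = √(1140.00000) = 33.76389

33.764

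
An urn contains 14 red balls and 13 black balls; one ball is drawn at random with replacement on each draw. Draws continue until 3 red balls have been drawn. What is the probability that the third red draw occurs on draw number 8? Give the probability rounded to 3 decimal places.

Y = trial on which the third success occurs; negative binomial, r=3, p=0.518519.
P(Y=8) = C(7,2) · p^3 · (1−p)^5
= 21 · 0.13941 · 0.025876 = 0.07575

0.076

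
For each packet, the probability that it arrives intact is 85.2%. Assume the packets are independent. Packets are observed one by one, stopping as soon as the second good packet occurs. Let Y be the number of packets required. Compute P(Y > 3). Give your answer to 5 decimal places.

0.05923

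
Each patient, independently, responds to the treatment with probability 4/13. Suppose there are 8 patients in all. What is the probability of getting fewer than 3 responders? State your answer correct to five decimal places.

0.53227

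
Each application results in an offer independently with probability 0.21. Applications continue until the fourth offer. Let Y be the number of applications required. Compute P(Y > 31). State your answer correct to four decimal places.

0.0848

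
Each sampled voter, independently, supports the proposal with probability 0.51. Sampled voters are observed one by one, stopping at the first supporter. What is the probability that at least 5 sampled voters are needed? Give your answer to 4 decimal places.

0.0576

Y = number of sampled voters to the first success; geometric, p = 0.51.
P(Y > 4) = P(first 4 all fail) = (1−p)^4 = 0.057648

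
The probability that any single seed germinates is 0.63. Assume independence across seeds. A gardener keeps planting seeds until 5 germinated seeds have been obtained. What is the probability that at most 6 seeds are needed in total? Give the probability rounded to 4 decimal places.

0.2828

Finishing within 6 seeds ⇔ at least 5 successes in the first 6. With X ~ Binomial(6, 0.63), P(Y ≤ 6) = 1 − P(X ≤ 4).
  k=0: C(6,0)·0.63^0·0.37^6 = 0.002566
  k=1: C(6,1)·0.63^1·0.37^5 = 0.026212
  k=2: C(6,2)·0.63^2·0.37^4 = 0.111578
  k=3: C(6,3)·0.63^3·0.37^3 = 0.253313
  k=4: C(6,4)·0.63^4·0.37^2 = 0.323487
1 − 0.717156 = 0.282844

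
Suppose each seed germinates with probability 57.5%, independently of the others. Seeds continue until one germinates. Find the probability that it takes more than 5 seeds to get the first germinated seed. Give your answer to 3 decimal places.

Y = number of seeds to the first success; geometric, p = 0.575.
P(Y > 5) = P(first 5 all fail) = (1−p)^5 = 0.01387

0.014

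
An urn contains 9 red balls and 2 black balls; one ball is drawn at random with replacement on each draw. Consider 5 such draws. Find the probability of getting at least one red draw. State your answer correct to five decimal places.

0.99980

P(at least one) = 1 − P(none) = 1 − (1 − 0.818182)^5
= 1 − 0.0001987 = 0.9998013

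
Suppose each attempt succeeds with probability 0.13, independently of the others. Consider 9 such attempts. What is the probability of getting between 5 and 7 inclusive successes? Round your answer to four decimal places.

X ~ Binomial(9, 0.13); P(5 ≤ X ≤ 7) = Σ C(9,k) p^k (1−p)^(9−k) over k:
  k=5: C(9,5)·0.13^5·0.87^4 = 0.002680
  k=6: C(9,6)·0.13^6·0.87^3 = 0.000267
  k=7: C(9,7)·0.13^7·0.87^2 = 0.000017
Total = 0.002964

0.0030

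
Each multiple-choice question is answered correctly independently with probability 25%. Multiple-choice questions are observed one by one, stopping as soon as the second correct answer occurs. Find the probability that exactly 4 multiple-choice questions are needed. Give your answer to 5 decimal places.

0.10547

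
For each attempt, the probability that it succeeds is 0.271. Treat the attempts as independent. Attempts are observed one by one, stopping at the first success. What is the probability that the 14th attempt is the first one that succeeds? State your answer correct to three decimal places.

0.004

Geometric (trials to first success), p = 0.271.
P(Y = 14) = (1−p)^13 · p = 0.016423 · 0.271 = 0.00445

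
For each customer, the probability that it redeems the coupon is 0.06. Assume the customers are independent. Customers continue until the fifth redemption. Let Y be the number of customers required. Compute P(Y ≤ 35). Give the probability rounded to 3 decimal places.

Finishing within 35 customers ⇔ at least 5 successes in the first 35. With X ~ Binomial(35, 0.06), P(Y ≤ 35) = 1 − P(X ≤ 4).
  k=0: C(35,0)·0.06^0·0.94^35 = 0.11468
  k=1: C(35,1)·0.06^1·0.94^34 = 0.25619
  k=2: C(35,2)·0.06^2·0.94^33 = 0.27800
  k=3: C(35,3)·0.06^3·0.94^32 = 0.19519
  k=4: C(35,4)·0.06^4·0.94^31 = 0.09967
1 − 0.94372 = 0.05628

0.056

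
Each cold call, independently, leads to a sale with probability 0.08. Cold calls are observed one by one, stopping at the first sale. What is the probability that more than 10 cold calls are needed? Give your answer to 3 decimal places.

Y = number of cold calls to the first success; geometric, p = 0.08.
P(Y > 10) = P(first 10 all fail) = (1−p)^10 = 0.43439

0.434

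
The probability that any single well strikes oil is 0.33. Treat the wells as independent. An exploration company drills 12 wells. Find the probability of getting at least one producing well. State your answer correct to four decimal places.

0.9918

P(at least one) = 1 − P(none) = 1 − (1 − 0.33)^12
= 1 − 0.008183 = 0.991817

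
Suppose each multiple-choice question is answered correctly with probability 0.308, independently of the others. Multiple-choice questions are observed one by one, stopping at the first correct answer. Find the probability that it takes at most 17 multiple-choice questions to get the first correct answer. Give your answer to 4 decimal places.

Y = number of multiple-choice questions to the first success; geometric, p = 0.308.
P(Y ≤ 17) = 1 − (1−p)^17 = 1 − 0.001913 = 0.998087

0.9981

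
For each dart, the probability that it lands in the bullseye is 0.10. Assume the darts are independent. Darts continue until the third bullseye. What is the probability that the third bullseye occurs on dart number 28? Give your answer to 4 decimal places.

0.0252

Y = trial on which the third success occurs; negative binomial, r=3, p=0.10.
P(Y=28) = C(27,2) · p^3 · (1−p)^25
= 351 · 0.001 · 0.07179 = 0.025198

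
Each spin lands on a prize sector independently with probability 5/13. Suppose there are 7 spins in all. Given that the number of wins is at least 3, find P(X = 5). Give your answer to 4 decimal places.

0.1225

X ~ Binomial(7, 0.384615). Want P(X=5 | X≥3) = P(X=5) / P(X≥3).
P(X=5) = C(7,5)·0.384615^5·0.615385^2 = 0.066934
P(X≥3) = 1 − 0.033422 − 0.146219 − 0.274161 = 0.546198
Ratio = 0.066934 / 0.546198 = 0.122545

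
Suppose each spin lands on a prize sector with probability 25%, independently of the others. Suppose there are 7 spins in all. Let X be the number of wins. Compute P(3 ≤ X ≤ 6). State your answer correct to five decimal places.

0.24353

X ~ Binomial(7, 0.25); P(3 ≤ X ≤ 6) = Σ C(7,k) p^k (1−p)^(7−k) over k:
  k=3: C(7,3)·0.25^3·0.75^4 = 0.1730347
  k=4: C(7,4)·0.25^4·0.75^3 = 0.0576782
  k=5: C(7,5)·0.25^5·0.75^2 = 0.0115356
  k=6: C(7,6)·0.25^6·0.75^1 = 0.0012817
Total = 0.2435303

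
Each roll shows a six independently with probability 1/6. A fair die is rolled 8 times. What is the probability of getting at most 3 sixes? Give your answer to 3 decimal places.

0.969

X ~ Binomial(8, 0.166667); P(X ≤ 3) = Σ C(8,k) p^k (1−p)^(8−k) over k:
  k=0: C(8,0)·0.166667^0·0.833333^8 = 0.23257
  k=1: C(8,1)·0.166667^1·0.833333^7 = 0.37211
  k=2: C(8,2)·0.166667^2·0.833333^6 = 0.26048
  k=3: C(8,3)·0.166667^3·0.833333^5 = 0.10419
Total = 0.96934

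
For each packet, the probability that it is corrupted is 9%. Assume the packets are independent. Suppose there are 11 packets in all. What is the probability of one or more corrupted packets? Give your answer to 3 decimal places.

0.646

P(at least one) = 1 − P(none) = 1 − (1 − 0.09)^11
= 1 − 0.35437 = 0.64563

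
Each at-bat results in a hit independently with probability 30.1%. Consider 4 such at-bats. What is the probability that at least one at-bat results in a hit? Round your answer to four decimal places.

P(at least one) = 1 − P(none) = 1 − (1 − 0.301)^4
= 1 − 0.238731 = 0.761269

0.7613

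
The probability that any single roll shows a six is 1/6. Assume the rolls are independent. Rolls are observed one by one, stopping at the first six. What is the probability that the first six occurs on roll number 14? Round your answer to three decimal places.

Geometric (trials to first success), p = 0.166667.
P(Y = 14) = (1−p)^13 · p = 0.093464 · 0.166667 = 0.01558

0.016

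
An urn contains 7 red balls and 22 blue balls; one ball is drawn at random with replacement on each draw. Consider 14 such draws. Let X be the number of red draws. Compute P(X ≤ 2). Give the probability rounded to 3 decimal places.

X ~ Binomial(14, 0.241379); P(X ≤ 2) = Σ C(14,k) p^k (1−p)^(14−k) over k:
  k=0: C(14,0)·0.241379^0·0.758621^14 = 0.02091
  k=1: C(14,1)·0.241379^1·0.758621^13 = 0.09314
  k=2: C(14,2)·0.241379^2·0.758621^12 = 0.19264
Total = 0.30669

0.307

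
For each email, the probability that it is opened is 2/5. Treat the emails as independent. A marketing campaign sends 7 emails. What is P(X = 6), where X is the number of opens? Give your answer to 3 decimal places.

X ~ Binomial(n=7, p=0.40).
P(X=6) = C(7,6) · p^6 · (1−p)^1
= 7 · 0.004096 · 0.6 = 0.01720

0.017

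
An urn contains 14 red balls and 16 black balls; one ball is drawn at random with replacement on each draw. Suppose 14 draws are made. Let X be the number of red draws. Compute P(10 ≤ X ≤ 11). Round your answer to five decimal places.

0.05230

X ~ Binomial(14, 0.466667); P(10 ≤ X ≤ 11) = Σ C(14,k) p^k (1−p)^(14−k) over k:
  k=10: C(14,10)·0.466667^10·0.533333^4 = 0.0396732
  k=11: C(14,11)·0.466667^11·0.533333^3 = 0.0126233
Total = 0.0522964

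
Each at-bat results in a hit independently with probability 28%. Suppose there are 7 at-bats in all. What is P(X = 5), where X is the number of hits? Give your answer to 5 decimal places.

X ~ Binomial(n=7, p=0.28).
P(X=5) = C(7,5) · p^5 · (1−p)^2
= 21 · 0.001721 · 0.5184 = 0.0187359

0.01874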